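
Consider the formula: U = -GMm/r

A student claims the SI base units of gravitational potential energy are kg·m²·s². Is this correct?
Units of each symbol in U = -GMm/r:
  G (gravitational constant): m³/(kg·s²)
  M (mass): kg
  m (mass): kg
  r (distance): m  → in the denominator, contributes 1/m
  The minus sign does not affect the units.

Multiplying the contributions: [m³/(kg·s²)] · [kg] · [kg] · [1/m]
Adding exponents of each base unit: kg: 1, m: 2, s: -2
SI base units of gravitational potential energy: kg·m²/s²

The claimed units kg·m²·s² (exponents kg: 1, m: 2, s: 2) do not match the derived units kg·m²/s² (exponents kg: 1, m: 2, s: -2), so the claim is incorrect.

Answer: No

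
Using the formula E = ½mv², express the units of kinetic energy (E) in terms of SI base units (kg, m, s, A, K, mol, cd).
Units of each symbol in E = ½mv²:
  m (mass): kg
  v (speed): m/s  → to the power 2, contributes m²/s²
  The factor ½ is dimensionless.

Multiplying the contributions: [kg] · [m²/s²]
Adding exponents of each base unit: kg: 1, m: 2, s: -2
SI base units of kinetic energy: kg·m²/s²

Answer: kg·m²/s²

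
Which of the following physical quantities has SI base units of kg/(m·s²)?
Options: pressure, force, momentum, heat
Checking the SI base units of each option:
  pressure (P = F/A): kg/(m·s²)  ✓ matches
  force (F = ma): kg·m/s²  ✗
  momentum (p = mv): kg·m/s  ✗
  heat (Q = mcΔT): kg·m²/s²  ✗

Only pressure has units kg/(m·s²).

Answer: pressure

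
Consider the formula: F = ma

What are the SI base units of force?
Units of each symbol in F = ma:
  m (mass): kg
  a (acceleration): m/s²

Multiplying the contributions: [kg] · [m/s²]
Adding exponents of each base unit: kg: 1, m: 1, s: -2
SI base units of force: kg·m/s²

Answer: kg·m/s²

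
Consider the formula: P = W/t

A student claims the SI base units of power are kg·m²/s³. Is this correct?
Units of each symbol in P = W/t:
  W (work): kg·m²/s²
  t (time): s  → in the denominator, contributes 1/s

Multiplying the contributions: [kg·m²/s²] · [1/s]
Adding exponents of each base unit: kg: 1, m: 2, s: -3
SI base units of power: kg·m²/s³

The claimed units kg·m²/s³ match the derived units, so the claim is correct.

Answer: Yes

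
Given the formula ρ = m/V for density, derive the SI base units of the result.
Units of each symbol in ρ = m/V:
  m (mass): kg
  V (volume): m³  → in the denominator, contributes 1/m³

Multiplying the contributions: [kg] · [1/m³]
Adding exponents of each base unit: kg: 1, m: -3
SI base units of density: kg/m³

Answer: kg/m³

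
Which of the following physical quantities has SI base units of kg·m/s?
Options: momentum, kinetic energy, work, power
Checking the SI base units of each option:
  momentum (p = mv): kg·m/s  ✓ matches
  kinetic energy (E = ½mv²): kg·m²/s²  ✗
  work (W = Fd): kg·m²/s²  ✗
  power (P = W/t): kg·m²/s³  ✗

Only momentum has units kg·m/s.

Answer: momentum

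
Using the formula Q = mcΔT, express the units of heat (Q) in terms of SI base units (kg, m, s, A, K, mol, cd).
Units of each symbol in Q = mcΔT:
  m (mass): kg
  c (specific heat capacity, in J/(kg·K)): m²/(s²·K)
  ΔT (temperature change): K

Multiplying the contributions: [kg] · [m²/(s²·K)] · [K]
Adding exponents of each base unit: kg: 1, m: 2, s: -2
SI base units of heat: kg·m²/s²

Answer: kg·m²/s²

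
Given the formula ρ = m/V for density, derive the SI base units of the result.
Units of each symbol in ρ = m/V:
  m (mass): kg
  V (volume): m³  → in the denominator, contributes 1/m³

Multiplying the contributions: [kg] · [1/m³]
Adding exponents of each base unit: kg: 1, m: -3
SI base units of density: kg/m³

Answer: kg/m³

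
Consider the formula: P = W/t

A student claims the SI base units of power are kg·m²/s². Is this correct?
Units of each symbol in P = W/t:
  W (work): kg·m²/s²
  t (time): s  → in the denominator, contributes 1/s

Multiplying the contributions: [kg·m²/s²] · [1/s]
Adding exponents of each base unit: kg: 1, m: 2, s: -3
SI base units of power: kg·m²/s³

The claimed units kg·m²/s² (exponents kg: 1, m: 2, s: -2) do not match the derived units kg·m²/s³ (exponents kg: 1, m: 2, s: -3), so the claim is incorrect.

Answer: No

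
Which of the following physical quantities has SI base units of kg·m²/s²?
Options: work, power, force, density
Checking the SI base units of each option:
  work (W = Fd): kg·m²/s²  ✓ matches
  power (P = W/t): kg·m²/s³  ✗
  force (F = ma): kg·m/s²  ✗
  density (ρ = m/V): kg/m³  ✗

Only work has units kg·m²/s².

Answer: work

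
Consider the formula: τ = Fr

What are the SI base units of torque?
Units of each symbol in τ = Fr:
  F (force): kg·m/s²
  r (lever arm): m

Multiplying the contributions: [kg·m/s²] · [m]
Adding exponents of each base unit: kg: 1, m: 2, s: -2
SI base units of torque: kg·m²/s²

Answer: kg·m²/s²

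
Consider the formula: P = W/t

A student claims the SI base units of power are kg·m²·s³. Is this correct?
Units of each symbol in P = W/t:
  W (work): kg·m²/s²
  t (time): s  → in the denominator, contributes 1/s

Multiplying the contributions: [kg·m²/s²] · [1/s]
Adding exponents of each base unit: kg: 1, m: 2, s: -3
SI base units of power: kg·m²/s³

The claimed units kg·m²·s³ (exponents kg: 1, m: 2, s: 3) do not match the derived units kg·m²/s³ (exponents kg: 1, m: 2, s: -3), so the claim is incorrect.

Answer: No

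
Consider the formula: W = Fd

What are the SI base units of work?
Units of each symbol in W = Fd:
  F (force): kg·m/s²
  d (displacement): m

Multiplying the contributions: [kg·m/s²] · [m]
Adding exponents of each base unit: kg: 1, m: 2, s: -2
SI base units of work: kg·m²/s²

Answer: kg·m²/s²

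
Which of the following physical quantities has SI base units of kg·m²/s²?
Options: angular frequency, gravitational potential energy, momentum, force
Checking the SI base units of each option:
  angular frequency (ω = 2πf): 1/s  ✗
  gravitational potential energy (U = -GMm/r): kg·m²/s²  ✓ matches
  momentum (p = mv): kg·m/s  ✗
  force (F = ma): kg·m/s²  ✗

Only gravitational potential energy has units kg·m²/s².

Answer: gravitational potential energy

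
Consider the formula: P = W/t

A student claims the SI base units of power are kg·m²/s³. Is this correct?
Units of each symbol in P = W/t:
  W (work): kg·m²/s²
  t (time): s  → in the denominator, contributes 1/s

Multiplying the contributions: [kg·m²/s²] · [1/s]
Adding exponents of each base unit: kg: 1, m: 2, s: -3
SI base units of power: kg·m²/s³

The claimed units kg·m²/s³ match the derived units, so the claim is correct.

Answer: Yes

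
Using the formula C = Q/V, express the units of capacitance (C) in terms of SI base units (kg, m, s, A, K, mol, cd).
Units of each symbol in C = Q/V:
  Q (charge, in coulombs): s·A
  V (voltage, in volts): kg·m²/(s³·A)  → in the denominator, contributes s³·A/(kg·m²)

Multiplying the contributions: [s·A] · [s³·A/(kg·m²)]
Adding exponents of each base unit: kg: -1, m: -2, s: 4, A: 2
SI base units of capacitance: s⁴·A²/(kg·m²)

Answer: s⁴·A²/(kg·m²)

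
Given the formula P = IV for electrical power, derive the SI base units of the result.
Units of each symbol in P = IV:
  I (current): A
  V (voltage, in volts): kg·m²/(s³·A)

Multiplying the contributions: [A] · [kg·m²/(s³·A)]
Adding exponents of each base unit: kg: 1, m: 2, s: -3
SI base units of electrical power: kg·m²/s³

Answer: kg·m²/s³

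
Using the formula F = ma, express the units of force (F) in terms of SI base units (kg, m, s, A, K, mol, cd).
Units of each symbol in F = ma:
  m (mass): kg
  a (acceleration): m/s²

Multiplying the contributions: [kg] · [m/s²]
Adding exponents of each base unit: kg: 1, m: 1, s: -2
SI base units of force: kg·m/s²

Answer: kg·m/s²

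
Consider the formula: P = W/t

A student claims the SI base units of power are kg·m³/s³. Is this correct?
Units of each symbol in P = W/t:
  W (work): kg·m²/s²
  t (time): s  → in the denominator, contributes 1/s

Multiplying the contributions: [kg·m²/s²] · [1/s]
Adding exponents of each base unit: kg: 1, m: 2, s: -3
SI base units of power: kg·m²/s³

The claimed units kg·m³/s³ (exponents kg: 1, m: 3, s: -3) do not match the derived units kg·m²/s³ (exponents kg: 1, m: 2, s: -3), so the claim is incorrect.

Answer: No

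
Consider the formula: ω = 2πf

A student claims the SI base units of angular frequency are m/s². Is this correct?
Units of each symbol in ω = 2πf:
  f (frequency): 1/s
  The factor 2π is dimensionless.

Multiplying the contributions: [1/s]
Adding exponents of each base unit: s: -1
SI base units of angular frequency: 1/s

The claimed units m/s² (exponents m: 1, s: -2) do not match the derived units 1/s (exponents s: -1), so the claim is incorrect.

Answer: No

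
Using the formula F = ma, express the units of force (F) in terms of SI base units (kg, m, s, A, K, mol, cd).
Units of each symbol in F = ma:
  m (mass): kg
  a (acceleration): m/s²

Multiplying the contributions: [kg] · [m/s²]
Adding exponents of each base unit: kg: 1, m: 1, s: -2
SI base units of force: kg·m/s²

Answer: kg·m/s²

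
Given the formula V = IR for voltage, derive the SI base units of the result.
Units of each symbol in V = IR:
  I (current): A
  R (resistance, in ohms): kg·m²/(s³·A²)

Multiplying the contributions: [A] · [kg·m²/(s³·A²)]
Adding exponents of each base unit: kg: 1, m: 2, s: -3, A: -1
SI base units of voltage: kg·m²/(s³·A)

Answer: kg·m²/(s³·A)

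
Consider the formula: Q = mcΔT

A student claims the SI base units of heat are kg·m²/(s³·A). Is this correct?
Units of each symbol in Q = mcΔT:
  m (mass): kg
  c (specific heat capacity, in J/(kg·K)): m²/(s²·K)
  ΔT (temperature change): K

Multiplying the contributions: [kg] · [m²/(s²·K)] · [K]
Adding exponents of each base unit: kg: 1, m: 2, s: -2
SI base units of heat: kg·m²/s²

The claimed units kg·m²/(s³·A) (exponents kg: 1, m: 2, s: -3, A: -1) do not match the derived units kg·m²/s² (exponents kg: 1, m: 2, s: -2), so the claim is incorrect.

Answer: No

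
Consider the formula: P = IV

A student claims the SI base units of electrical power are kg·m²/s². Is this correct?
Units of each symbol in P = IV:
  I (current): A
  V (voltage, in volts): kg·m²/(s³·A)

Multiplying the contributions: [A] · [kg·m²/(s³·A)]
Adding exponents of each base unit: kg: 1, m: 2, s: -3
SI base units of electrical power: kg·m²/s³

The claimed units kg·m²/s² (exponents kg: 1, m: 2, s: -2) do not match the derived units kg·m²/s³ (exponents kg: 1, m: 2, s: -3), so the claim is incorrect.

Answer: No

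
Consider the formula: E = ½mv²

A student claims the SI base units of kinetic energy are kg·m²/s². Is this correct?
Units of each symbol in E = ½mv²:
  m (mass): kg
  v (speed): m/s  → to the power 2, contributes m²/s²
  The factor ½ is dimensionless.

Multiplying the contributions: [kg] · [m²/s²]
Adding exponents of each base unit: kg: 1, m: 2, s: -2
SI base units of kinetic energy: kg·m²/s²

The claimed units kg·m²/s² match the derived units, so the claim is correct.

Answer: Yes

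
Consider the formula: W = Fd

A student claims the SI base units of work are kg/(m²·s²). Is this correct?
Units of each symbol in W = Fd:
  F (force): kg·m/s²
  d (displacement): m

Multiplying the contributions: [kg·m/s²] · [m]
Adding exponents of each base unit: kg: 1, m: 2, s: -2
SI base units of work: kg·m²/s²

The claimed units kg/(m²·s²) (exponents kg: 1, m: -2, s: -2) do not match the derived units kg·m²/s² (exponents kg: 1, m: 2, s: -2), so the claim is incorrect.

Answer: No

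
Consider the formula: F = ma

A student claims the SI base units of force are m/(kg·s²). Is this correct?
Units of each symbol in F = ma:
  m (mass): kg
  a (acceleration): m/s²

Multiplying the contributions: [kg] · [m/s²]
Adding exponents of each base unit: kg: 1, m: 1, s: -2
SI base units of force: kg·m/s²

The claimed units m/(kg·s²) (exponents kg: -1, m: 1, s: -2) do not match the derived units kg·m/s² (exponents kg: 1, m: 1, s: -2), so the claim is incorrect.

Answer: No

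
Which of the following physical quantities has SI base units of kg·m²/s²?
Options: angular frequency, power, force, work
Checking the SI base units of each option:
  angular frequency (ω = 2πf): 1/s  ✗
  power (P = W/t): kg·m²/s³  ✗
  force (F = ma): kg·m/s²  ✗
  work (W = Fd): kg·m²/s²  ✓ matches

Only work has units kg·m²/s².

Answer: work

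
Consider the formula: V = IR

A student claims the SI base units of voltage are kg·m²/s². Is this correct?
Units of each symbol in V = IR:
  I (current): A
  R (resistance, in ohms): kg·m²/(s³·A²)

Multiplying the contributions: [A] · [kg·m²/(s³·A²)]
Adding exponents of each base unit: kg: 1, m: 2, s: -3, A: -1
SI base units of voltage: kg·m²/(s³·A)

The claimed units kg·m²/s² (exponents kg: 1, m: 2, s: -2) do not match the derived units kg·m²/(s³·A) (exponents kg: 1, m: 2, s: -3, A: -1), so the claim is incorrect.

Answer: No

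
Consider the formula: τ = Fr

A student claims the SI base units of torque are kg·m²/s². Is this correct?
Units of each symbol in τ = Fr:
  F (force): kg·m/s²
  r (lever arm): m

Multiplying the contributions: [kg·m/s²] · [m]
Adding exponents of each base unit: kg: 1, m: 2, s: -2
SI base units of torque: kg·m²/s²

The claimed units kg·m²/s² match the derived units, so the claim is correct.

Answer: Yes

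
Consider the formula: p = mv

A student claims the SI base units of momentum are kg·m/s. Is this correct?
Units of each symbol in p = mv:
  m (mass): kg
  v (velocity): m/s

Multiplying the contributions: [kg] · [m/s]
Adding exponents of each base unit: kg: 1, m: 1, s: -1
SI base units of momentum: kg·m/s

The claimed units kg·m/s match the derived units, so the claim is correct.

Answer: Yes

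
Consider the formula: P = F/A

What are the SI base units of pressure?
Units of each symbol in P = F/A:
  F (force): kg·m/s²
  A (area): m²  → in the denominator, contributes 1/m²

Multiplying the contributions: [kg·m/s²] · [1/m²]
Adding exponents of each base unit: kg: 1, m: -1, s: -2
SI base units of pressure: kg/(m·s²)

Answer: kg/(m·s²)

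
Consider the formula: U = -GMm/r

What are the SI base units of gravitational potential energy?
Units of each symbol in U = -GMm/r:
  G (gravitational constant): m³/(kg·s²)
  M (mass): kg
  m (mass): kg
  r (distance): m  → in the denominator, contributes 1/m
  The minus sign does not affect the units.

Multiplying the contributions: [m³/(kg·s²)] · [kg] · [kg] · [1/m]
Adding exponents of each base unit: kg: 1, m: 2, s: -2
SI base units of gravitational potential energy: kg·m²/s²

Answer: kg·m²/s²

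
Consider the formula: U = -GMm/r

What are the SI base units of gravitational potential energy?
Units of each symbol in U = -GMm/r:
  G (gravitational constant): m³/(kg·s²)
  M (mass): kg
  m (mass): kg
  r (distance): m  → in the denominator, contributes 1/m
  The minus sign does not affect the units.

Multiplying the contributions: [m³/(kg·s²)] · [kg] · [kg] · [1/m]
Adding exponents of each base unit: kg: 1, m: 2, s: -2
SI base units of gravitational potential energy: kg·m²/s²

Answer: kg·m²/s²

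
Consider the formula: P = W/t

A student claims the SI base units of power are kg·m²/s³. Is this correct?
Units of each symbol in P = W/t:
  W (work): kg·m²/s²
  t (time): s  → in the denominator, contributes 1/s

Multiplying the contributions: [kg·m²/s²] · [1/s]
Adding exponents of each base unit: kg: 1, m: 2, s: -3
SI base units of power: kg·m²/s³

The claimed units kg·m²/s³ match the derived units, so the claim is correct.

Answer: Yes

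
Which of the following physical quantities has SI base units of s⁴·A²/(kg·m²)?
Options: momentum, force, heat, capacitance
Checking the SI base units of each option:
  momentum (p = mv): kg·m/s  ✗
  force (F = ma): kg·m/s²  ✗
  heat (Q = mcΔT): kg·m²/s²  ✗
  capacitance (C = Q/V): s⁴·A²/(kg·m²)  ✓ matches

Only capacitance has units s⁴·A²/(kg·m²).

Answer: capacitance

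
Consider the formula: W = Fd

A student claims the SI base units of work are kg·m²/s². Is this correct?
Units of each symbol in W = Fd:
  F (force): kg·m/s²
  d (displacement): m

Multiplying the contributions: [kg·m/s²] · [m]
Adding exponents of each base unit: kg: 1, m: 2, s: -2
SI base units of work: kg·m²/s²

The claimed units kg·m²/s² match the derived units, so the claim is correct.

Answer: Yes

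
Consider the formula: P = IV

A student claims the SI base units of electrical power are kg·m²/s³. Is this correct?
Units of each symbol in P = IV:
  I (current): A
  V (voltage, in volts): kg·m²/(s³·A)

Multiplying the contributions: [A] · [kg·m²/(s³·A)]
Adding exponents of each base unit: kg: 1, m: 2, s: -3
SI base units of electrical power: kg·m²/s³

The claimed units kg·m²/s³ match the derived units, so the claim is correct.

Answer: Yes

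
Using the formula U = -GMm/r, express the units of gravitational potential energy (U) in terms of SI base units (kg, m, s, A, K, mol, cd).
Units of each symbol in U = -GMm/r:
  G (gravitational constant): m³/(kg·s²)
  M (mass): kg
  m (mass): kg
  r (distance): m  → in the denominator, contributes 1/m
  The minus sign does not affect the units.

Multiplying the contributions: [m³/(kg·s²)] · [kg] · [kg] · [1/m]
Adding exponents of each base unit: kg: 1, m: 2, s: -2
SI base units of gravitational potential energy: kg·m²/s²

Answer: kg·m²/s²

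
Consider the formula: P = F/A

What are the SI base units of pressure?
Units of each symbol in P = F/A:
  F (force): kg·m/s²
  A (area): m²  → in the denominator, contributes 1/m²

Multiplying the contributions: [kg·m/s²] · [1/m²]
Adding exponents of each base unit: kg: 1, m: -1, s: -2
SI base units of pressure: kg/(m·s²)

Answer: kg/(m·s²)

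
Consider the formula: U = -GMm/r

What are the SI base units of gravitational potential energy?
Units of each symbol in U = -GMm/r:
  G (gravitational constant): m³/(kg·s²)
  M (mass): kg
  m (mass): kg
  r (distance): m  → in the denominator, contributes 1/m
  The minus sign does not affect the units.

Multiplying the contributions: [m³/(kg·s²)] · [kg] · [kg] · [1/m]
Adding exponents of each base unit: kg: 1, m: 2, s: -2
SI base units of gravitational potential energy: kg·m²/s²

Answer: kg·m²/s²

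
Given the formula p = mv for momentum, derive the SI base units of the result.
Units of each symbol in p = mv:
  m (mass): kg
  v (velocity): m/s

Multiplying the contributions: [kg] · [m/s]
Adding exponents of each base unit: kg: 1, m: 1, s: -1
SI base units of momentum: kg·m/s

Answer: kg·m/s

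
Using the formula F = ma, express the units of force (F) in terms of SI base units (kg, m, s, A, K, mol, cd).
Units of each symbol in F = ma:
  m (mass): kg
  a (acceleration): m/s²

Multiplying the contributions: [kg] · [m/s²]
Adding exponents of each base unit: kg: 1, m: 1, s: -2
SI base units of force: kg·m/s²

Answer: kg·m/s²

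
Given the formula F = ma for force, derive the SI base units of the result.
Units of each symbol in F = ma:
  m (mass): kg
  a (acceleration): m/s²

Multiplying the contributions: [kg] · [m/s²]
Adding exponents of each base unit: kg: 1, m: 1, s: -2
SI base units of force: kg·m/s²

Answer: kg·m/s²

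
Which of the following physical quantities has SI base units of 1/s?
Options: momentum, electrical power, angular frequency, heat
Checking the SI base units of each option:
  momentum (p = mv): kg·m/s  ✗
  electrical power (P = IV): kg·m²/s³  ✗
  angular frequency (ω = 2πf): 1/s  ✓ matches
  heat (Q = mcΔT): kg·m²/s²  ✗

Only angular frequency has units 1/s.

Answer: angular frequency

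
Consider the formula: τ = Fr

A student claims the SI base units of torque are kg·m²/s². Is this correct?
Units of each symbol in τ = Fr:
  F (force): kg·m/s²
  r (lever arm): m

Multiplying the contributions: [kg·m/s²] · [m]
Adding exponents of each base unit: kg: 1, m: 2, s: -2
SI base units of torque: kg·m²/s²

The claimed units kg·m²/s² match the derived units, so the claim is correct.

Answer: Yes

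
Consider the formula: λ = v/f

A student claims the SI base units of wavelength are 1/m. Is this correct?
Units of each symbol in λ = v/f:
  v (wave speed): m/s
  f (frequency): 1/s  → in the denominator, contributes s

Multiplying the contributions: [m/s] · [s]
Adding exponents of each base unit: m: 1
SI base units of wavelength: m

The claimed units 1/m (exponents m: -1) do not match the derived units m (exponents m: 1), so the claim is incorrect.

Answer: No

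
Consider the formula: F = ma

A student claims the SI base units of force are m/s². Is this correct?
Units of each symbol in F = ma:
  m (mass): kg
  a (acceleration): m/s²

Multiplying the contributions: [kg] · [m/s²]
Adding exponents of each base unit: kg: 1, m: 1, s: -2
SI base units of force: kg·m/s²

The claimed units m/s² (exponents m: 1, s: -2) do not match the derived units kg·m/s² (exponents kg: 1, m: 1, s: -2), so the claim is incorrect.

Answer: No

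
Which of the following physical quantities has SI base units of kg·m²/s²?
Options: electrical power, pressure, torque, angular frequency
Checking the SI base units of each option:
  electrical power (P = IV): kg·m²/s³  ✗
  pressure (P = F/A): kg/(m·s²)  ✗
  torque (τ = Fr): kg·m²/s²  ✓ matches
  angular frequency (ω = 2πf): 1/s  ✗

Only torque has units kg·m²/s².

Answer: torque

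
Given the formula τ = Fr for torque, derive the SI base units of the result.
Units of each symbol in τ = Fr:
  F (force): kg·m/s²
  r (lever arm): m

Multiplying the contributions: [kg·m/s²] · [m]
Adding exponents of each base unit: kg: 1, m: 2, s: -2
SI base units of torque: kg·m²/s²

Answer: kg·m²/s²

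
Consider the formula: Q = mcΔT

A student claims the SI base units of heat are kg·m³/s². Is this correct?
Units of each symbol in Q = mcΔT:
  m (mass): kg
  c (specific heat capacity, in J/(kg·K)): m²/(s²·K)
  ΔT (temperature change): K

Multiplying the contributions: [kg] · [m²/(s²·K)] · [K]
Adding exponents of each base unit: kg: 1, m: 2, s: -2
SI base units of heat: kg·m²/s²

The claimed units kg·m³/s² (exponents kg: 1, m: 3, s: -2) do not match the derived units kg·m²/s² (exponents kg: 1, m: 2, s: -2), so the claim is incorrect.

Answer: No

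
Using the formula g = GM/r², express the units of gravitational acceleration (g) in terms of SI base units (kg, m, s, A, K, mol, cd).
Units of each symbol in g = GM/r²:
  G (gravitational constant): m³/(kg·s²)
  M (mass): kg
  r (distance): m  → to the power 2 in the denominator, contributes 1/m²

Multiplying the contributions: [m³/(kg·s²)] · [kg] · [1/m²]
Adding exponents of each base unit: m: 1, s: -2
SI base units of gravitational acceleration: m/s²

Answer: m/s²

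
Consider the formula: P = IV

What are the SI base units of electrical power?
Units of each symbol in P = IV:
  I (current): A
  V (voltage, in volts): kg·m²/(s³·A)

Multiplying the contributions: [A] · [kg·m²/(s³·A)]
Adding exponents of each base unit: kg: 1, m: 2, s: -3
SI base units of electrical power: kg·m²/s³

Answer: kg·m²/s³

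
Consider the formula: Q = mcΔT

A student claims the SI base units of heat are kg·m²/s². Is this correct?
Units of each symbol in Q = mcΔT:
  m (mass): kg
  c (specific heat capacity, in J/(kg·K)): m²/(s²·K)
  ΔT (temperature change): K

Multiplying the contributions: [kg] · [m²/(s²·K)] · [K]
Adding exponents of each base unit: kg: 1, m: 2, s: -2
SI base units of heat: kg·m²/s²

The claimed units kg·m²/s² match the derived units, so the claim is correct.

Answer: Yes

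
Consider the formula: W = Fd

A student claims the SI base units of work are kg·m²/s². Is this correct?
Units of each symbol in W = Fd:
  F (force): kg·m/s²
  d (displacement): m

Multiplying the contributions: [kg·m/s²] · [m]
Adding exponents of each base unit: kg: 1, m: 2, s: -2
SI base units of work: kg·m²/s²

The claimed units kg·m²/s² match the derived units, so the claim is correct.

Answer: Yes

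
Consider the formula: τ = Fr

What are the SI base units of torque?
Units of each symbol in τ = Fr:
  F (force): kg·m/s²
  r (lever arm): m

Multiplying the contributions: [kg·m/s²] · [m]
Adding exponents of each base unit: kg: 1, m: 2, s: -2
SI base units of torque: kg·m²/s²

Answer: kg·m²/s²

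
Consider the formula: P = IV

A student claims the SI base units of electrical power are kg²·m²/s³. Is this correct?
Units of each symbol in P = IV:
  I (current): A
  V (voltage, in volts): kg·m²/(s³·A)

Multiplying the contributions: [A] · [kg·m²/(s³·A)]
Adding exponents of each base unit: kg: 1, m: 2, s: -3
SI base units of electrical power: kg·m²/s³

The claimed units kg²·m²/s³ (exponents kg: 2, m: 2, s: -3) do not match the derived units kg·m²/s³ (exponents kg: 1, m: 2, s: -3), so the claim is incorrect.

Answer: No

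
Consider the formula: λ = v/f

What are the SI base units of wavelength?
Units of each symbol in λ = v/f:
  v (wave speed): m/s
  f (frequency): 1/s  → in the denominator, contributes s

Multiplying the contributions: [m/s] · [s]
Adding exponents of each base unit: m: 1
SI base units of wavelength: m

Answer: m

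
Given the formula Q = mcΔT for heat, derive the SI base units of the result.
Units of each symbol in Q = mcΔT:
  m (mass): kg
  c (specific heat capacity, in J/(kg·K)): m²/(s²·K)
  ΔT (temperature change): K

Multiplying the contributions: [kg] · [m²/(s²·K)] · [K]
Adding exponents of each base unit: kg: 1, m: 2, s: -2
SI base units of heat: kg·m²/s²

Answer: kg·m²/s²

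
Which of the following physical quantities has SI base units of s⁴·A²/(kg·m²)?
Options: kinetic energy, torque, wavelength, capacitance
Checking the SI base units of each option:
  kinetic energy (E = ½mv²): kg·m²/s²  ✗
  torque (τ = Fr): kg·m²/s²  ✗
  wavelength (λ = v/f): m  ✗
  capacitance (C = Q/V): s⁴·A²/(kg·m²)  ✓ matches

Only capacitance has units s⁴·A²/(kg·m²).

Answer: capacitance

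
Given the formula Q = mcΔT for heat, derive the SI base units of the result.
Units of each symbol in Q = mcΔT:
  m (mass): kg
  c (specific heat capacity, in J/(kg·K)): m²/(s²·K)
  ΔT (temperature change): K

Multiplying the contributions: [kg] · [m²/(s²·K)] · [K]
Adding exponents of each base unit: kg: 1, m: 2, s: -2
SI base units of heat: kg·m²/s²

Answer: kg·m²/s²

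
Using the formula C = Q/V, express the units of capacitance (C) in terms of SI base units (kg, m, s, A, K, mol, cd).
Units of each symbol in C = Q/V:
  Q (charge, in coulombs): s·A
  V (voltage, in volts): kg·m²/(s³·A)  → in the denominator, contributes s³·A/(kg·m²)

Multiplying the contributions: [s·A] · [s³·A/(kg·m²)]
Adding exponents of each base unit: kg: -1, m: -2, s: 4, A: 2
SI base units of capacitance: s⁴·A²/(kg·m²)

Answer: s⁴·A²/(kg·m²)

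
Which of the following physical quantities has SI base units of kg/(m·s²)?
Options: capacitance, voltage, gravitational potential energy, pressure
Checking the SI base units of each option:
  capacitance (C = Q/V): s⁴·A²/(kg·m²)  ✗
  voltage (V = IR): kg·m²/(s³·A)  ✗
  gravitational potential energy (U = -GMm/r): kg·m²/s²  ✗
  pressure (P = F/A): kg/(m·s²)  ✓ matches

Only pressure has units kg/(m·s²).

Answer: pressure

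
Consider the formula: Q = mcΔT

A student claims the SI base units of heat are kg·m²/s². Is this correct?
Units of each symbol in Q = mcΔT:
  m (mass): kg
  c (specific heat capacity, in J/(kg·K)): m²/(s²·K)
  ΔT (temperature change): K

Multiplying the contributions: [kg] · [m²/(s²·K)] · [K]
Adding exponents of each base unit: kg: 1, m: 2, s: -2
SI base units of heat: kg·m²/s²

The claimed units kg·m²/s² match the derived units, so the claim is correct.

Answer: Yes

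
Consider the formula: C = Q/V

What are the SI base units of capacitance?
Units of each symbol in C = Q/V:
  Q (charge, in coulombs): s·A
  V (voltage, in volts): kg·m²/(s³·A)  → in the denominator, contributes s³·A/(kg·m²)

Multiplying the contributions: [s·A] · [s³·A/(kg·m²)]
Adding exponents of each base unit: kg: -1, m: -2, s: 4, A: 2
SI base units of capacitance: s⁴·A²/(kg·m²)

Answer: s⁴·A²/(kg·m²)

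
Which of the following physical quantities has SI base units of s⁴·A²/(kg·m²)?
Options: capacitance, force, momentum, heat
Checking the SI base units of each option:
  capacitance (C = Q/V): s⁴·A²/(kg·m²)  ✓ matches
  force (F = ma): kg·m/s²  ✗
  momentum (p = mv): kg·m/s  ✗
  heat (Q = mcΔT): kg·m²/s²  ✗

Only capacitance has units s⁴·A²/(kg·m²).

Answer: capacitance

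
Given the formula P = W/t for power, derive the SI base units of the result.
Units of each symbol in P = W/t:
  W (work): kg·m²/s²
  t (time): s  → in the denominator, contributes 1/s

Multiplying the contributions: [kg·m²/s²] · [1/s]
Adding exponents of each base unit: kg: 1, m: 2, s: -3
SI base units of power: kg·m²/s³

Answer: kg·m²/s³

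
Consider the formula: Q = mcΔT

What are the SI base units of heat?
Units of each symbol in Q = mcΔT:
  m (mass): kg
  c (specific heat capacity, in J/(kg·K)): m²/(s²·K)
  ΔT (temperature change): K

Multiplying the contributions: [kg] · [m²/(s²·K)] · [K]
Adding exponents of each base unit: kg: 1, m: 2, s: -2
SI base units of heat: kg·m²/s²

Answer: kg·m²/s²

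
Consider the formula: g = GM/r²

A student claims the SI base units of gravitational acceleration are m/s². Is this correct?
Units of each symbol in g = GM/r²:
  G (gravitational constant): m³/(kg·s²)
  M (mass): kg
  r (distance): m  → to the power 2 in the denominator, contributes 1/m²

Multiplying the contributions: [m³/(kg·s²)] · [kg] · [1/m²]
Adding exponents of each base unit: m: 1, s: -2
SI base units of gravitational acceleration: m/s²

The claimed units m/s² match the derived units, so the claim is correct.

Answer: Yes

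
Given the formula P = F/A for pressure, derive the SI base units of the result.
Units of each symbol in P = F/A:
  F (force): kg·m/s²
  A (area): m²  → in the denominator, contributes 1/m²

Multiplying the contributions: [kg·m/s²] · [1/m²]
Adding exponents of each base unit: kg: 1, m: -1, s: -2
SI base units of pressure: kg/(m·s²)

Answer: kg/(m·s²)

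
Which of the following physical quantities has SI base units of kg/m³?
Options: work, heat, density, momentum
Checking the SI base units of each option:
  work (W = Fd): kg·m²/s²  ✗
  heat (Q = mcΔT): kg·m²/s²  ✗
  density (ρ = m/V): kg/m³  ✓ matches
  momentum (p = mv): kg·m/s  ✗

Only density has units kg/m³.

Answer: density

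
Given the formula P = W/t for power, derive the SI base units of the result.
Units of each symbol in P = W/t:
  W (work): kg·m²/s²
  t (time): s  → in the denominator, contributes 1/s

Multiplying the contributions: [kg·m²/s²] · [1/s]
Adding exponents of each base unit: kg: 1, m: 2, s: -3
SI base units of power: kg·m²/s³

Answer: kg·m²/s³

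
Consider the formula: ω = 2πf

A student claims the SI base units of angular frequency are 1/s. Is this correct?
Units of each symbol in ω = 2πf:
  f (frequency): 1/s
  The factor 2π is dimensionless.

Multiplying the contributions: [1/s]
Adding exponents of each base unit: s: -1
SI base units of angular frequency: 1/s

The claimed units 1/s match the derived units, so the claim is correct.

Answer: Yes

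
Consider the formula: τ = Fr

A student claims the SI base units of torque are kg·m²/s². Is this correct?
Units of each symbol in τ = Fr:
  F (force): kg·m/s²
  r (lever arm): m

Multiplying the contributions: [kg·m/s²] · [m]
Adding exponents of each base unit: kg: 1, m: 2, s: -2
SI base units of torque: kg·m²/s²

The claimed units kg·m²/s² match the derived units, so the claim is correct.

Answer: Yes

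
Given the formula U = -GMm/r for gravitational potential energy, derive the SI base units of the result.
Units of each symbol in U = -GMm/r:
  G (gravitational constant): m³/(kg·s²)
  M (mass): kg
  m (mass): kg
  r (distance): m  → in the denominator, contributes 1/m
  The minus sign does not affect the units.

Multiplying the contributions: [m³/(kg·s²)] · [kg] · [kg] · [1/m]
Adding exponents of each base unit: kg: 1, m: 2, s: -2
SI base units of gravitational potential energy: kg·m²/s²

Answer: kg·m²/s²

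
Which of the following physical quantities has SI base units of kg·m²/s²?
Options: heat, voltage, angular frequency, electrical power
Checking the SI base units of each option:
  heat (Q = mcΔT): kg·m²/s²  ✓ matches
  voltage (V = IR): kg·m²/(s³·A)  ✗
  angular frequency (ω = 2πf): 1/s  ✗
  electrical power (P = IV): kg·m²/s³  ✗

Only heat has units kg·m²/s².

Answer: heat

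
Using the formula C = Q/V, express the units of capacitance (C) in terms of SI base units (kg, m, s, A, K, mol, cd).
Units of each symbol in C = Q/V:
  Q (charge, in coulombs): s·A
  V (voltage, in volts): kg·m²/(s³·A)  → in the denominator, contributes s³·A/(kg·m²)

Multiplying the contributions: [s·A] · [s³·A/(kg·m²)]
Adding exponents of each base unit: kg: -1, m: -2, s: 4, A: 2
SI base units of capacitance: s⁴·A²/(kg·m²)

Answer: s⁴·A²/(kg·m²)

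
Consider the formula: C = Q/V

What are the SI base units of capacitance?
Units of each symbol in C = Q/V:
  Q (charge, in coulombs): s·A
  V (voltage, in volts): kg·m²/(s³·A)  → in the denominator, contributes s³·A/(kg·m²)

Multiplying the contributions: [s·A] · [s³·A/(kg·m²)]
Adding exponents of each base unit: kg: -1, m: -2, s: 4, A: 2
SI base units of capacitance: s⁴·A²/(kg·m²)

Answer: s⁴·A²/(kg·m²)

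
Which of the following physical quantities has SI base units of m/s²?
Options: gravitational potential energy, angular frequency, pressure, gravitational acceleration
Checking the SI base units of each option:
  gravitational potential energy (U = -GMm/r): kg·m²/s²  ✗
  angular frequency (ω = 2πf): 1/s  ✗
  pressure (P = F/A): kg/(m·s²)  ✗
  gravitational acceleration (g = GM/r²): m/s²  ✓ matches

Only gravitational acceleration has units m/s².

Answer: gravitational acceleration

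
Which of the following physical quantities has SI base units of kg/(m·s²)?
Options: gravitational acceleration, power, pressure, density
Checking the SI base units of each option:
  gravitational acceleration (g = GM/r²): m/s²  ✗
  power (P = W/t): kg·m²/s³  ✗
  pressure (P = F/A): kg/(m·s²)  ✓ matches
  density (ρ = m/V): kg/m³  ✗

Only pressure has units kg/(m·s²).

Answer: pressure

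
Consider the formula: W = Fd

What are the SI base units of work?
Units of each symbol in W = Fd:
  F (force): kg·m/s²
  d (displacement): m

Multiplying the contributions: [kg·m/s²] · [m]
Adding exponents of each base unit: kg: 1, m: 2, s: -2
SI base units of work: kg·m²/s²

Answer: kg·m²/s²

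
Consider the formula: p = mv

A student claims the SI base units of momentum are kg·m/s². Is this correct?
Units of each symbol in p = mv:
  m (mass): kg
  v (velocity): m/s

Multiplying the contributions: [kg] · [m/s]
Adding exponents of each base unit: kg: 1, m: 1, s: -1
SI base units of momentum: kg·m/s

The claimed units kg·m/s² (exponents kg: 1, m: 1, s: -2) do not match the derived units kg·m/s (exponents kg: 1, m: 1, s: -1), so the claim is incorrect.

Answer: No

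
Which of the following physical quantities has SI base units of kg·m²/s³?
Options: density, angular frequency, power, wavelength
Checking the SI base units of each option:
  density (ρ = m/V): kg/m³  ✗
  angular frequency (ω = 2πf): 1/s  ✗
  power (P = W/t): kg·m²/s³  ✓ matches
  wavelength (λ = v/f): m  ✗

Only power has units kg·m²/s³.

Answer: power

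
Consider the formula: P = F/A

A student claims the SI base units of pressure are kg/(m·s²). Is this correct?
Units of each symbol in P = F/A:
  F (force): kg·m/s²
  A (area): m²  → in the denominator, contributes 1/m²

Multiplying the contributions: [kg·m/s²] · [1/m²]
Adding exponents of each base unit: kg: 1, m: -1, s: -2
SI base units of pressure: kg/(m·s²)

The claimed units kg/(m·s²) match the derived units, so the claim is correct.

Answer: Yes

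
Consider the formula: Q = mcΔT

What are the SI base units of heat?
Units of each symbol in Q = mcΔT:
  m (mass): kg
  c (specific heat capacity, in J/(kg·K)): m²/(s²·K)
  ΔT (temperature change): K

Multiplying the contributions: [kg] · [m²/(s²·K)] · [K]
Adding exponents of each base unit: kg: 1, m: 2, s: -2
SI base units of heat: kg·m²/s²

Answer: kg·m²/s²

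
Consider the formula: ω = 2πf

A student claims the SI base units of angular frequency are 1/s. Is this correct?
Units of each symbol in ω = 2πf:
  f (frequency): 1/s
  The factor 2π is dimensionless.

Multiplying the contributions: [1/s]
Adding exponents of each base unit: s: -1
SI base units of angular frequency: 1/s

The claimed units 1/s match the derived units, so the claim is correct.

Answer: Yes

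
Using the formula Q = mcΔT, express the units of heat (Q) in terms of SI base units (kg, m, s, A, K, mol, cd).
Units of each symbol in Q = mcΔT:
  m (mass): kg
  c (specific heat capacity, in J/(kg·K)): m²/(s²·K)
  ΔT (temperature change): K

Multiplying the contributions: [kg] · [m²/(s²·K)] · [K]
Adding exponents of each base unit: kg: 1, m: 2, s: -2
SI base units of heat: kg·m²/s²

Answer: kg·m²/s²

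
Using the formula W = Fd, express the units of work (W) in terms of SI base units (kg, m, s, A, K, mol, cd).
Units of each symbol in W = Fd:
  F (force): kg·m/s²
  d (displacement): m

Multiplying the contributions: [kg·m/s²] · [m]
Adding exponents of each base unit: kg: 1, m: 2, s: -2
SI base units of work: kg·m²/s²

Answer: kg·m²/s²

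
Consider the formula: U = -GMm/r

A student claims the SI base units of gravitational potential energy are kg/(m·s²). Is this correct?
Units of each symbol in U = -GMm/r:
  G (gravitational constant): m³/(kg·s²)
  M (mass): kg
  m (mass): kg
  r (distance): m  → in the denominator, contributes 1/m
  The minus sign does not affect the units.

Multiplying the contributions: [m³/(kg·s²)] · [kg] · [kg] · [1/m]
Adding exponents of each base unit: kg: 1, m: 2, s: -2
SI base units of gravitational potential energy: kg·m²/s²

The claimed units kg/(m·s²) (exponents kg: 1, m: -1, s: -2) do not match the derived units kg·m²/s² (exponents kg: 1, m: 2, s: -2), so the claim is incorrect.

Answer: No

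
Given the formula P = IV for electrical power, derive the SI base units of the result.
Units of each symbol in P = IV:
  I (current): A
  V (voltage, in volts): kg·m²/(s³·A)

Multiplying the contributions: [A] · [kg·m²/(s³·A)]
Adding exponents of each base unit: kg: 1, m: 2, s: -3
SI base units of electrical power: kg·m²/s³

Answer: kg·m²/s³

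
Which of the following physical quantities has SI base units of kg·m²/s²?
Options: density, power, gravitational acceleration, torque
Checking the SI base units of each option:
  density (ρ = m/V): kg/m³  ✗
  power (P = W/t): kg·m²/s³  ✗
  gravitational acceleration (g = GM/r²): m/s²  ✗
  torque (τ = Fr): kg·m²/s²  ✓ matches

Only torque has units kg·m²/s².

Answer: torque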